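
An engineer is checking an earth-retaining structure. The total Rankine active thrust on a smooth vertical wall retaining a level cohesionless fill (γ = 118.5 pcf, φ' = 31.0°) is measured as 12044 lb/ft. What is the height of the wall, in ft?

25.2 ft

K_a = 0.3201. P_a = ½ K_a γ H² ⇒ H = √(2P_a/(K_a γ)).
H = √(2×12044/(0.3201×118.5)) = 25.20 ft.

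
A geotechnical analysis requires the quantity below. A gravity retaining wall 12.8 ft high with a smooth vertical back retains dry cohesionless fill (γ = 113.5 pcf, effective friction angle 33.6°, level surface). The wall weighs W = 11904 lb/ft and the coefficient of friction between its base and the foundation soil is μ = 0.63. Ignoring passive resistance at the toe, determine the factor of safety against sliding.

2.81

K_a = tan²(45° − 33.6°/2) = 0.2875.
P_a = ½K_aγH² = 0.5×0.2875×113.5×12.8² = 2673 lb/ft, acting at H/3 = 4.267 ft above the base.
FS_sliding = μW / P_a = 0.63×11904 / 2673 = 2.805.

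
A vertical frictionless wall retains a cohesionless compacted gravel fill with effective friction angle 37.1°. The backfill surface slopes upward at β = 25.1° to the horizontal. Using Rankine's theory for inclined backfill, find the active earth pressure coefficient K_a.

0.324

K_a = cos β · (cos β − √(cos²β − cos²φ)) / (cos β + √(cos²β − cos²φ)).
cos β = 0.9056, cos φ = 0.7976, √(cos²β − cos²φ) = 0.4289.
K_a = 0.9056 × (0.9056 − 0.4289)/(0.9056 + 0.4289) = 0.3235.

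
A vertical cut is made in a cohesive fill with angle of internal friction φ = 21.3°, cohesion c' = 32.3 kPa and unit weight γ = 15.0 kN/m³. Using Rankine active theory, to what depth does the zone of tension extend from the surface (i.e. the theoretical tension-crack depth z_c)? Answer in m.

K_a = tan²(45° − 21.3°/2) = 0.4671; √K_a = 0.6834.
The active pressure is zero where K_a γ z = 2c√K_a, so z_c = 2c/(γ√K_a) = 2×32.3/(15.0×0.6834) = 6.302 m.

6.30 m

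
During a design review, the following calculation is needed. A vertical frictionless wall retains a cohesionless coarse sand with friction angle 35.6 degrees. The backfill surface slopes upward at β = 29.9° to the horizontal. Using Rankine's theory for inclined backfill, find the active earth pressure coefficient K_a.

K_a = cos β · (cos β − √(cos²β − cos²φ)) / (cos β + √(cos²β − cos²φ)).
cos β = 0.8669, cos φ = 0.8131, √(cos²β − cos²φ) = 0.3006.
K_a = 0.8669 × (0.8669 − 0.3006)/(0.8669 + 0.3006) = 0.4205.

0.420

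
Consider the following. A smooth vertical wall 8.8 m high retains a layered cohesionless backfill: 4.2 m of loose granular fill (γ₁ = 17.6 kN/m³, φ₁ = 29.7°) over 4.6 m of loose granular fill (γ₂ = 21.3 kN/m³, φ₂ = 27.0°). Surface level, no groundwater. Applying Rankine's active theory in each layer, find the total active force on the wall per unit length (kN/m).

K_a1 = tan²(45°−29.7°/2) = 0.3374; K_a2 = tan²(45°−27.0°/2) = 0.3755.
Layer 1: σ at base = K_a1 γ₁ h₁ = 24.94 kPa; P₁ = ½×24.94×4.2 = 52.37.
Layer 2: σ_v at top = γ₁h₁ = 73.92; σ_h top = K_a2×73.92 = 27.76; σ_h base = K_a2×(73.92+21.3×4.6) = 64.55.
P₂ = ½(27.76+64.55)×4.6 = 212.3. Total P_a = 52.37+212.3 = 264.7 kN/m.

265 kN/m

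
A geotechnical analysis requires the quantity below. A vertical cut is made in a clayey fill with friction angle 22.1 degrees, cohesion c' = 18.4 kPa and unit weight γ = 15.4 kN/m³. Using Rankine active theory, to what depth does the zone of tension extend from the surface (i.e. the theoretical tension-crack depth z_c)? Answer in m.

3.55 m

K_a = tan²(45° − 22.1°/2) = 0.4533; √K_a = 0.6732.
The active pressure is zero where K_a γ z = 2c√K_a, so z_c = 2c/(γ√K_a) = 2×18.4/(15.4×0.6732) = 3.549 m.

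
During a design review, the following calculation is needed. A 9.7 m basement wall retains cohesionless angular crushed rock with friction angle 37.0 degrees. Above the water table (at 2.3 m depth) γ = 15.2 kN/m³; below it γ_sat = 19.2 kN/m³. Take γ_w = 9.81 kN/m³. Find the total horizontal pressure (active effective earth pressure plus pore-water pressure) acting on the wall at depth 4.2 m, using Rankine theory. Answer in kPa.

K_a = (1 − sin φ)/(1 + sin φ) = 0.2486.
γ' = 19.2 − 9.81 = 9.390 kN/m³.
Effective vertical stress at 4.2 m: σ'_v = 15.2×2.3 + 9.390×1.90 = 52.80 kPa.
σ'_h = K_a σ'_v = 0.2486 × 52.80 = 13.13 kPa; u = γ_w × 1.90 = 18.64 kPa.
Total σ_h = 13.13 + 18.64 = 31.76 kPa.

31.8 kPa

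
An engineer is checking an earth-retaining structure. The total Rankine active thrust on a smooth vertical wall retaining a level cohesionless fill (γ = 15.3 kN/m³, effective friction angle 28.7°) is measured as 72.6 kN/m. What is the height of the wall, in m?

K_a = 0.3511. P_a = ½ K_a γ H² ⇒ H = √(2P_a/(K_a γ)).
H = √(2×72.6/(0.3511×15.3)) = 5.199 m.

5.20 m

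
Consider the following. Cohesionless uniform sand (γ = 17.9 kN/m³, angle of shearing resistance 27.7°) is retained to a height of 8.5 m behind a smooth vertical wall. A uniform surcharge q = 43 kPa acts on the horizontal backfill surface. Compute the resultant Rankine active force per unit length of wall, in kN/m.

370 kN/m

K_a = tan²(45° − φ/2) = 0.3653.
Soil triangle: ½ K_a γ H² = 0.5×0.3653×17.9×8.5² = 236.2 kN/m.
Surcharge rectangle: K_a q H = 0.3653×43×8.5 = 133.5 kN/m.
Total = 236.2 + 133.5 = 369.8 kN/m.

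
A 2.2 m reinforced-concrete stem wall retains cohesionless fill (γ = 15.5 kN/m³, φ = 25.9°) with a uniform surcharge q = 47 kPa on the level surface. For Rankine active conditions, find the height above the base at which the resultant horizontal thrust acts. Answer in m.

K_a = 0.3920.
Triangular part P₁ = ½K_aγH² = 14.70 at H/3 = 0.7333 m; rectangular part P₂ = K_a q H = 40.53 at H/2 = 1.100 m.
ȳ = (P₁·0.7333 + P₂·1.100)/(P₁+P₂) = 1.002 m.

1.00 m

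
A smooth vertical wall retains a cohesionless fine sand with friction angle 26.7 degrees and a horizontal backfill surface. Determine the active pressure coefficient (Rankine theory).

K_a = tan²(45° − φ/2) = tan²(31.65°) = 0.3800.

0.380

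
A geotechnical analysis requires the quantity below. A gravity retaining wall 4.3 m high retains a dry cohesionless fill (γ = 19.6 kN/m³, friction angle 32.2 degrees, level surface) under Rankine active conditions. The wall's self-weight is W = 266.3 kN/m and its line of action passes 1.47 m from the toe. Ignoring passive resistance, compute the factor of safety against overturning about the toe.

K_a = tan²(45° − 32.2°/2) = 0.3047.
P_a = ½K_aγH² = 0.5×0.3047×19.6×4.3² = 55.22 kN/m, acting at H/3 = 1.433 m above the base.
Overturning moment M_o = P_a × H/3 = 55.22 × 1.433 = 79.15.
Resisting moment M_r = W × 1.47 = 266.3 × 1.47 = 391.5.
FS_overturning = M_r/M_o = 391.5/79.15 = 4.946.

4.95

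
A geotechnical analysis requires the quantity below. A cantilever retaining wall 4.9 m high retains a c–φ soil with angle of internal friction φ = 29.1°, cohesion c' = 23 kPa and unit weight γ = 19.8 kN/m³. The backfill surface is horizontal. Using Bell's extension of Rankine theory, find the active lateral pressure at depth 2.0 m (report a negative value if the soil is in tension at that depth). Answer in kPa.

-13.4 kPa

K_a = (1 − sin φ)/(1 + sin φ) = 0.3456.
σ_a = K_a γ z − 2c√K_a = 0.3456×19.8×2.0 − 2×23×0.5879 = -13.36 kPa.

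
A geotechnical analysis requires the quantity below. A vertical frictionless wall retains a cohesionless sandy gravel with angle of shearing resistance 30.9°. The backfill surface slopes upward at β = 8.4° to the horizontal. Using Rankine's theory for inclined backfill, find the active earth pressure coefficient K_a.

0.332

K_a = cos β · (cos β − √(cos²β − cos²φ)) / (cos β + √(cos²β − cos²φ)).
cos β = 0.9893, cos φ = 0.8581, √(cos²β − cos²φ) = 0.4923.
K_a = 0.9893 × (0.9893 − 0.4923)/(0.9893 + 0.4923) = 0.3318.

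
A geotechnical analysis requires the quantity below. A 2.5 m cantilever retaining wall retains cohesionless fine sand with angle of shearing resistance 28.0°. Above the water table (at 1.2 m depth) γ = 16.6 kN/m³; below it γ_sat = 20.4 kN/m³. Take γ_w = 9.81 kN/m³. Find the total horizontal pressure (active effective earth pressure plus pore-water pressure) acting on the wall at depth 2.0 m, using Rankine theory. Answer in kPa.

18.1 kPa

K_a = (1 − sin φ)/(1 + sin φ) = 0.3610.
γ' = 20.4 − 9.81 = 10.59 kN/m³.
Effective vertical stress at 2.0 m: σ'_v = 16.6×1.2 + 10.59×0.800 = 28.39 kPa.
σ'_h = K_a σ'_v = 0.3610 × 28.39 = 10.25 kPa; u = γ_w × 0.800 = 7.848 kPa.
Total σ_h = 10.25 + 7.848 = 18.10 kPa.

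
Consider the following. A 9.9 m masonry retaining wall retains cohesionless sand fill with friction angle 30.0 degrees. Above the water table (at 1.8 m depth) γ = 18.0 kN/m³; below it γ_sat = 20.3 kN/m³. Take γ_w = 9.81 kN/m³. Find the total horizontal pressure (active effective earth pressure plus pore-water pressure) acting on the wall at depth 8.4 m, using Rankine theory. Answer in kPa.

K_a = (1 − sin φ)/(1 + sin φ) = 0.3333.
γ' = 20.3 − 9.81 = 10.49 kN/m³.
Effective vertical stress at 8.4 m: σ'_v = 18.0×1.8 + 10.49×6.60 = 101.6 kPa.
σ'_h = K_a σ'_v = 0.3333 × 101.6 = 33.88 kPa; u = γ_w × 6.60 = 64.75 kPa.
Total σ_h = 33.88 + 64.75 = 98.62 kPa.

98.6 kPa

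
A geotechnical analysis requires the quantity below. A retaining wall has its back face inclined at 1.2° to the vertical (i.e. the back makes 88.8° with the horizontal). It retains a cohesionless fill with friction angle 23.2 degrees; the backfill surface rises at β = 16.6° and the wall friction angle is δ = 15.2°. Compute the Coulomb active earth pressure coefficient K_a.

0.549

K_a = sin²(α+φ) / [sin²α · sin(α−δ) · (1 + √{sin(φ+δ)sin(φ−β) / (sin(α−δ)sin(α+β))})²].
With α = 88.8°, φ = 23.2°, δ = 15.2°, β = 16.6°: K_a = 0.5490.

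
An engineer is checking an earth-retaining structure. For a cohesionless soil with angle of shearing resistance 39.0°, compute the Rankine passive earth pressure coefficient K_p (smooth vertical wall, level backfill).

4.40

K_p = (1 + sin φ)/(1 − sin φ) = tan²(45° + 39.0°/2) = 4.395.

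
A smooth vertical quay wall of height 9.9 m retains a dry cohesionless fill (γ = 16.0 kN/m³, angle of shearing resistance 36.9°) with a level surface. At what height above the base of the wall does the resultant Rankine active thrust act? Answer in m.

K_a = 0.2497.
The pressure distribution is triangular, so the resultant acts at H/3 above the base = 9.9/3 = 3.300 m.

3.30 m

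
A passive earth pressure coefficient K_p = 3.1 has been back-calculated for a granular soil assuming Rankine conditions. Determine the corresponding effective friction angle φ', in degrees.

30.8°

K_p = (1+sin φ)/(1−sin φ) ⇒ sin φ = (K_p − 1)/(K_p + 1) = 0.5122.
φ = arcsin(0.5122) = 30.81°.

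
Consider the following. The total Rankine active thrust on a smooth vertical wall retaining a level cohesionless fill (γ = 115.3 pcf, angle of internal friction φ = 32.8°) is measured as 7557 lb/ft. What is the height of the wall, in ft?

K_a = 0.2973. P_a = ½ K_a γ H² ⇒ H = √(2P_a/(K_a γ)).
H = √(2×7557/(0.2973×115.3)) = 21.00 ft.

21.0 ft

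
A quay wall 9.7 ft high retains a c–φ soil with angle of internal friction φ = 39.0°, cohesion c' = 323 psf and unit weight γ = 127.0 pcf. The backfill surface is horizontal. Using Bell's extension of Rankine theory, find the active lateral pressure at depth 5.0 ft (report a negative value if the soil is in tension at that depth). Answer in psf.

-164 psf

K_a = (1 − sin φ)/(1 + sin φ) = 0.2275.
σ_a = K_a γ z − 2c√K_a = 0.2275×127.0×5.0 − 2×323×0.4770 = -163.7 psf.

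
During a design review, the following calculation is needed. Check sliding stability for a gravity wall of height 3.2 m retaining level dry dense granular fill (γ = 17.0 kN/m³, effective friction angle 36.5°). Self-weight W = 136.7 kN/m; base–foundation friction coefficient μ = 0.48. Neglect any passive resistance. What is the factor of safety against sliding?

2.97

K_a = tan²(45° − 36.5°/2) = 0.2541.
P_a = ½K_aγH² = 0.5×0.2541×17.0×3.2² = 22.11 kN/m, acting at H/3 = 1.067 m above the base.
FS_sliding = μW / P_a = 0.48×136.7 / 22.11 = 2.967.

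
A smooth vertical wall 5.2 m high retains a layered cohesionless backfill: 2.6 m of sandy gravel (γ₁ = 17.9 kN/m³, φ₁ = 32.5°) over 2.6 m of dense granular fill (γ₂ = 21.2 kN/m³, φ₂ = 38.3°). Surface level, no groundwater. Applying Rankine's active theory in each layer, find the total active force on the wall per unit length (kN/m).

63.4 kN/m

K_a1 = tan²(45°−32.5°/2) = 0.3010; K_a2 = tan²(45°−38.3°/2) = 0.2347.
Layer 1: σ at base = K_a1 γ₁ h₁ = 14.01 kPa; P₁ = ½×14.01×2.6 = 18.21.
Layer 2: σ_v at top = γ₁h₁ = 46.54; σ_h top = K_a2×46.54 = 10.92; σ_h base = K_a2×(46.54+21.2×2.6) = 23.86.
P₂ = ½(10.92+23.86)×2.6 = 45.22. Total P_a = 18.21+45.22 = 63.43 kN/m.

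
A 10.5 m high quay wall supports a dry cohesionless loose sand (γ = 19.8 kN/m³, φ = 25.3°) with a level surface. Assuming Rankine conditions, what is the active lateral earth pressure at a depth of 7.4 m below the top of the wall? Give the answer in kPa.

K_a = (1 − sin φ)/(1 + sin φ) = 0.4012.
σ_h = K_a γ z = 0.4012 × 19.8 × 7.4 = 58.78 kPa.

58.8 kPa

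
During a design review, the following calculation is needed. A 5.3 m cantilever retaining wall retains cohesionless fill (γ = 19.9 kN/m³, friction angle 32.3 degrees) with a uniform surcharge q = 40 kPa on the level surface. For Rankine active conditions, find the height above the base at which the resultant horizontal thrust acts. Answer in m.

2.15 m

K_a = 0.3035.
Triangular part P₁ = ½K_aγH² = 84.82 at H/3 = 1.767 m; rectangular part P₂ = K_a q H = 64.34 at H/2 = 2.650 m.
ȳ = (P₁·1.767 + P₂·2.650)/(P₁+P₂) = 2.148 m.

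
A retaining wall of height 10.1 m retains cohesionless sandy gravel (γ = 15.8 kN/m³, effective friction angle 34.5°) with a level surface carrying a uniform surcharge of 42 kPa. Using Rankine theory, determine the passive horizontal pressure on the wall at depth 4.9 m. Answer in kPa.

K_p = (1 + sin φ)/(1 − sin φ) = 3.613.
σ_v = γz + q = 15.8 × 4.9 + 42 = 119.4 kPa.
σ_h = K_p σ_v = 3.613 × 119.4 = 431.4 kPa.

431 kPa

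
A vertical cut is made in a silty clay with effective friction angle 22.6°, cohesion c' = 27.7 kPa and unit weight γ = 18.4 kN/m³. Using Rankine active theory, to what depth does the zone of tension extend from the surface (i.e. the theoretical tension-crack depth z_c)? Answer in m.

4.51 m

K_a = tan²(45° − 22.6°/2) = 0.4448; √K_a = 0.6669.
The active pressure is zero where K_a γ z = 2c√K_a, so z_c = 2c/(γ√K_a) = 2×27.7/(18.4×0.6669) = 4.515 m.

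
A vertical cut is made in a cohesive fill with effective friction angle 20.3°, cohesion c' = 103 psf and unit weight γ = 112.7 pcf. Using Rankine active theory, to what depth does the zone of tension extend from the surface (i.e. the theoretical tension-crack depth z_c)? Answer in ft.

K_a = tan²(45° − 20.3°/2) = 0.4849; √K_a = 0.6963.
The active pressure is zero where K_a γ z = 2c√K_a, so z_c = 2c/(γ√K_a) = 2×103/(112.7×0.6963) = 2.625 ft.

2.63 ft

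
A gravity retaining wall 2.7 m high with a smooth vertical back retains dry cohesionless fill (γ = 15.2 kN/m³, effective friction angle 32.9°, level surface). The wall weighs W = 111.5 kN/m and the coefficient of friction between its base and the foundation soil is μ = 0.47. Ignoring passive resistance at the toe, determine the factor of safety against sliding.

K_a = tan²(45° − 32.9°/2) = 0.2960.
P_a = ½K_aγH² = 0.5×0.2960×15.2×2.7² = 16.40 kN/m, acting at H/3 = 0.9000 m above the base.
FS_sliding = μW / P_a = 0.47×111.5 / 16.40 = 3.195.

3.20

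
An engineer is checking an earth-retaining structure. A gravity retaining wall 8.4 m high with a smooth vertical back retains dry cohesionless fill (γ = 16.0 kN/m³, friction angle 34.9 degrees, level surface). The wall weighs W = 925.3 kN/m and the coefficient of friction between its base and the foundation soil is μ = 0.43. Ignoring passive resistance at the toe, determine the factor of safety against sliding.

2.59

K_a = tan²(45° − 34.9°/2) = 0.2721.
P_a = ½K_aγH² = 0.5×0.2721×16.0×8.4² = 153.6 kN/m, acting at H/3 = 2.800 m above the base.
FS_sliding = μW / P_a = 0.43×925.3 / 153.6 = 2.590.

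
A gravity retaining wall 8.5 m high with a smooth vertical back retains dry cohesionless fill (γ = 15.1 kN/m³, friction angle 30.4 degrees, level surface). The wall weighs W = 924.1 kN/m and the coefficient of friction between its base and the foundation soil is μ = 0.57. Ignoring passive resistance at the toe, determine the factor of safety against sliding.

2.94

K_a = tan²(45° − 30.4°/2) = 0.3280.
P_a = ½K_aγH² = 0.5×0.3280×15.1×8.5² = 178.9 kN/m, acting at H/3 = 2.833 m above the base.
FS_sliding = μW / P_a = 0.57×924.1 / 178.9 = 2.944.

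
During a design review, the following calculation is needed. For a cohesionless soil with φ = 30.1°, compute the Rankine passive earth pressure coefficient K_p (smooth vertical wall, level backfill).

3.01

K_p = (1 + sin φ)/(1 − sin φ) = tan²(45° + 30.1°/2) = 3.012.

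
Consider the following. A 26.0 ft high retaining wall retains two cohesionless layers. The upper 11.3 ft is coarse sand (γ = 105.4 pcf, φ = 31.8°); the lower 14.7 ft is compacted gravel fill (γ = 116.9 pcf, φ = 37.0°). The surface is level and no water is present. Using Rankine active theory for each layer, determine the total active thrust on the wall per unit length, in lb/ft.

9580 lb/ft

K_a1 = tan²(45°−31.8°/2) = 0.3098; K_a2 = tan²(45°−37.0°/2) = 0.2486.
Layer 1: σ at base = K_a1 γ₁ h₁ = 369.0 psf; P₁ = ½×369.0×11.3 = 2085.
Layer 2: σ_v at top = γ₁h₁ = 1191; σ_h top = K_a2×1191 = 296.1; σ_h base = K_a2×(1191+116.9×14.7) = 723.2.
P₂ = ½(296.1+723.2)×14.7 = 7492. Total P_a = 2085+7492 = 9577 lb/ft.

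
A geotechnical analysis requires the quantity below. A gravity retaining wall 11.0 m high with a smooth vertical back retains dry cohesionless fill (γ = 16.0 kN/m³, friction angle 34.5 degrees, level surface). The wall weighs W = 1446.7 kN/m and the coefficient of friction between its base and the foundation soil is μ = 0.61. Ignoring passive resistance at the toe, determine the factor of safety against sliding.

K_a = tan²(45° − 34.5°/2) = 0.2768.
P_a = ½K_aγH² = 0.5×0.2768×16.0×11.0² = 268.0 kN/m, acting at H/3 = 3.667 m above the base.
FS_sliding = μW / P_a = 0.61×1446.7 / 268.0 = 3.293.

3.29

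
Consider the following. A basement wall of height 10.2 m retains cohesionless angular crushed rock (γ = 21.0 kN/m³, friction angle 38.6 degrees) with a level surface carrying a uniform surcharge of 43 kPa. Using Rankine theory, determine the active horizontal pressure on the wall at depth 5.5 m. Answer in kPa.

36.7 kPa

K_a = (1 − sin φ)/(1 + sin φ) = 0.2316.
σ_v = γz + q = 21.0 × 5.5 + 43 = 158.5 kPa.
σ_h = K_a σ_v = 0.2316 × 158.5 = 36.71 kPa.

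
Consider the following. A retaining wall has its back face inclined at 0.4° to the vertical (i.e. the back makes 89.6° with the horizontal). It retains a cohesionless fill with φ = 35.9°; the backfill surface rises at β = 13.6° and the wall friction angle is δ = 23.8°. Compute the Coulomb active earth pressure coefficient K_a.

K_a = sin²(α+φ) / [sin²α · sin(α−δ) · (1 + √{sin(φ+δ)sin(φ−β) / (sin(α−δ)sin(α+β))})²].
With α = 89.6°, φ = 35.9°, δ = 23.8°, β = 13.6°: K_a = 0.2813.

0.281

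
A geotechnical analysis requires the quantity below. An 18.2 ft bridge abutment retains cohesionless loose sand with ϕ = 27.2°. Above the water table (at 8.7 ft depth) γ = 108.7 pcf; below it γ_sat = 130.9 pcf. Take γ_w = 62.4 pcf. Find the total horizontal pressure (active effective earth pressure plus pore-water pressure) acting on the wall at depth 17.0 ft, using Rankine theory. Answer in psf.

K_a = (1 − sin φ)/(1 + sin φ) = 0.3726.
γ' = 130.9 − 62.4 = 68.50 pcf.
Effective vertical stress at 17.0 ft: σ'_v = 108.7×8.7 + 68.50×8.30 = 1514 psf.
σ'_h = K_a σ'_v = 0.3726 × 1514 = 564.2 psf; u = γ_w × 8.30 = 517.9 psf.
Total σ_h = 564.2 + 517.9 = 1082 psf.

1080 psf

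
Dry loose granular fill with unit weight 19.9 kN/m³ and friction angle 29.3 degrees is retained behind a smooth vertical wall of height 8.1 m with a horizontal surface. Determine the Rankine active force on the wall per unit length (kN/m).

224 kN/m

K_a = tan²(45° − φ/2) = 0.3428.
P_a = ½ K_a γ H² = 0.5 × 0.3428 × 19.9 × 8.1² = 223.8 kN/m.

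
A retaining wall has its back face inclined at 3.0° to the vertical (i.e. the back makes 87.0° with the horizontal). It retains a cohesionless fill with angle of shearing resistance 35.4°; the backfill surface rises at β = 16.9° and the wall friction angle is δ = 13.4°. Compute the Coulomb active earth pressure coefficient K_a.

K_a = sin²(α+φ) / [sin²α · sin(α−δ) · (1 + √{sin(φ+δ)sin(φ−β) / (sin(α−δ)sin(α+β))})²].
With α = 87.0°, φ = 35.4°, δ = 13.4°, β = 16.9°: K_a = 0.3284.

0.328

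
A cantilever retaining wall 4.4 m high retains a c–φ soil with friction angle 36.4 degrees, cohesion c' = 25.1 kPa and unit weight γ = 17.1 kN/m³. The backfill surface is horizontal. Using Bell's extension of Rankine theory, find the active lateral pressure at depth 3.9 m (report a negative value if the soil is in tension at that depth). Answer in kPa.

-8.34 kPa

K_a = (1 − sin φ)/(1 + sin φ) = 0.2552.
σ_a = K_a γ z − 2c√K_a = 0.2552×17.1×3.9 − 2×25.1×0.5051 = -8.341 kPa.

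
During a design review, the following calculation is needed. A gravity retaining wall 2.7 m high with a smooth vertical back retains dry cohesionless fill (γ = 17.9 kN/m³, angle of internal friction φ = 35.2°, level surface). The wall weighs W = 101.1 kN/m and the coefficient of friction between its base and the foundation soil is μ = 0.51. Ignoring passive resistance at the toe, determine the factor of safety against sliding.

K_a = tan²(45° − 35.2°/2) = 0.2687.
P_a = ½K_aγH² = 0.5×0.2687×17.9×2.7² = 17.53 kN/m, acting at H/3 = 0.9000 m above the base.
FS_sliding = μW / P_a = 0.51×101.1 / 17.53 = 2.941.

2.94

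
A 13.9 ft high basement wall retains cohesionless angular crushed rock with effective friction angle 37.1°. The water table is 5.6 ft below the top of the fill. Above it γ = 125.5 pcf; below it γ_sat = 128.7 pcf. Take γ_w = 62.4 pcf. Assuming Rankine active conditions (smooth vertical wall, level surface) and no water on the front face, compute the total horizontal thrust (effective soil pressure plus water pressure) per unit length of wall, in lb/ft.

4650 lb/ft

K_a = tan²(45° − φ/2) = 0.2475.
γ' = 128.7 − 62.4 = 66.30 pcf. Depth below WT = 8.3 ft.
σ'_h at WT = K_a γ d_w = 173.9 psf; at base = 173.9 + K_a γ' × 8.3 = 310.1 psf.
P₁ (0–5.6 ft) = ½×173.9×5.6 = 487.0. P₂ (5.6–13.9 ft) = ½(173.9+310.1)×8.3 = 2009.
P_w = ½ γ_w h₂² = 0.5×62.4×8.3² = 2149. Total = 487.0+2009+2149 = 4645 lb/ft.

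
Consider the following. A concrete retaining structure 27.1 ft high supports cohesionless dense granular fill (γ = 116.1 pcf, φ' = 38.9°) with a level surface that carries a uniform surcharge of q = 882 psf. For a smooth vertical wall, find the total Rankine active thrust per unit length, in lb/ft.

15200 lb/ft

K_a = tan²(45° − φ/2) = 0.2285.
Soil triangle: ½ K_a γ H² = 0.5×0.2285×116.1×27.1² = 9743 lb/ft.
Surcharge rectangle: K_a q H = 0.2285×882×27.1 = 5462 lb/ft.
Total = 9743 + 5462 = 15210 lb/ft.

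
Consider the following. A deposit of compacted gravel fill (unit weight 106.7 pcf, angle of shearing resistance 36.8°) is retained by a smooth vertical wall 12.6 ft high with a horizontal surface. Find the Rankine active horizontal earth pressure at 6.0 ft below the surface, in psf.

161 psf

K_a = (1 − sin φ)/(1 + sin φ) = 0.2508.
σ_h = K_a γ z = 0.2508 × 106.7 × 6.0 = 160.5 psf.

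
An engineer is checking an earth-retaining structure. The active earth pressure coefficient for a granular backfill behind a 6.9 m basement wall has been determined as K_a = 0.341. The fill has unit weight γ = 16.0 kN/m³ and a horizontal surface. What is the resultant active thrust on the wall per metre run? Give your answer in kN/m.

130 kN/m

P = ½ K_a γ H² = 0.5 × 0.341 × 16.0 × 6.9² = 129.9 kN/m.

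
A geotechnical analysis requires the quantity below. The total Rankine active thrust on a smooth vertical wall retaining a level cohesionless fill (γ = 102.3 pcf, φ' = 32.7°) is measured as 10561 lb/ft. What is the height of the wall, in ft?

K_a = 0.2985. P_a = ½ K_a γ H² ⇒ H = √(2P_a/(K_a γ)).
H = √(2×10561/(0.2985×102.3)) = 26.30 ft.

26.3 ft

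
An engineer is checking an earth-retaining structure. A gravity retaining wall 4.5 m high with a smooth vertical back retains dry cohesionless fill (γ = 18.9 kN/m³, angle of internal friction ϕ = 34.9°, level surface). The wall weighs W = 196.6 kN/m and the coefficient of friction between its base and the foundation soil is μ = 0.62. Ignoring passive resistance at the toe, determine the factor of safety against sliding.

K_a = tan²(45° − 34.9°/2) = 0.2721.
P_a = ½K_aγH² = 0.5×0.2721×18.9×4.5² = 52.08 kN/m, acting at H/3 = 1.500 m above the base.
FS_sliding = μW / P_a = 0.62×196.6 / 52.08 = 2.341.

2.34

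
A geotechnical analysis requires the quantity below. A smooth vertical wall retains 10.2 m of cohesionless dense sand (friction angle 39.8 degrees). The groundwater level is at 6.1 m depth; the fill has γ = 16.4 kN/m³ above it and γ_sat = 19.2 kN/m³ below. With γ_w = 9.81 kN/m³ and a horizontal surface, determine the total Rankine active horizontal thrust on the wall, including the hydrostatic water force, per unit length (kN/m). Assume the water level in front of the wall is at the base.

K_a = tan²(45° − φ/2) = 0.2194.
γ' = 19.2 − 9.81 = 9.390 kN/m³. Depth below WT = 4.1 m.
σ'_h at WT = K_a γ d_w = 21.95 kPa; at base = 21.95 + K_a γ' × 4.1 = 30.40 kPa.
P₁ (0–6.1 m) = ½×21.95×6.1 = 66.95. P₂ (6.1–10.2 m) = ½(21.95+30.40)×4.1 = 107.3.
P_w = ½ γ_w h₂² = 0.5×9.81×4.1² = 82.45. Total = 66.95+107.3+82.45 = 256.7 kN/m.

257 kN/m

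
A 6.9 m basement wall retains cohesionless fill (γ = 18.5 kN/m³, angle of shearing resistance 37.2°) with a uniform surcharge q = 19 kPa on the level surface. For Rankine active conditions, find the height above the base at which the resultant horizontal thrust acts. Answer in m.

K_a = 0.2464.
Triangular part P₁ = ½K_aγH² = 108.5 at H/3 = 2.300 m; rectangular part P₂ = K_a q H = 32.31 at H/2 = 3.450 m.
ȳ = (P₁·2.300 + P₂·3.450)/(P₁+P₂) = 2.564 m.

2.56 m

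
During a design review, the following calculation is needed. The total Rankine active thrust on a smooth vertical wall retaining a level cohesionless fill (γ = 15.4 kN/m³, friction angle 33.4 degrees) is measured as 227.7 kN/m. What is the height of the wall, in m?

K_a = 0.2899. P_a = ½ K_a γ H² ⇒ H = √(2P_a/(K_a γ)).
H = √(2×227.7/(0.2899×15.4)) = 10.10 m.

10.1 m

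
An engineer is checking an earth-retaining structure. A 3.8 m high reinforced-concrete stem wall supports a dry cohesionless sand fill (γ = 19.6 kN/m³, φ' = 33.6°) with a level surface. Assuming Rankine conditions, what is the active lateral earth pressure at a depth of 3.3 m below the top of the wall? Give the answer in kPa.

K_a = (1 − sin φ)/(1 + sin φ) = 0.2875.
σ_h = K_a γ z = 0.2875 × 19.6 × 3.3 = 18.60 kPa.

18.6 kPa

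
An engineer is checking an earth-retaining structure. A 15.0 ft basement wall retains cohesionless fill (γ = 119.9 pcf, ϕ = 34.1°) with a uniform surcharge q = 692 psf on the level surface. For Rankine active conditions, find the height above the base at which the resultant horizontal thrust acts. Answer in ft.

K_a = 0.2815.
Triangular part P₁ = ½K_aγH² = 3797 at H/3 = 5.000 ft; rectangular part P₂ = K_a q H = 2922 at H/2 = 7.500 ft.
ȳ = (P₁·5.000 + P₂·7.500)/(P₁+P₂) = 6.087 ft.

6.09 ft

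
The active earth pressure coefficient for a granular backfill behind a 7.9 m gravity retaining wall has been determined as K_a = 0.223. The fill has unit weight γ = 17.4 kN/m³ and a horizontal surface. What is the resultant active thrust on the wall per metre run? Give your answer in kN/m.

121 kN/m

P = ½ K_a γ H² = 0.5 × 0.223 × 17.4 × 7.9² = 121.1 kN/m.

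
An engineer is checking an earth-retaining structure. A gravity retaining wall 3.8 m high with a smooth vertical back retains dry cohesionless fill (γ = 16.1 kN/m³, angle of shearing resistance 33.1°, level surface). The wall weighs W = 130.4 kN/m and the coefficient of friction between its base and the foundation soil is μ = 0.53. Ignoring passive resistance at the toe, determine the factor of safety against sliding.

2.03

K_a = tan²(45° − 33.1°/2) = 0.2936.
P_a = ½K_aγH² = 0.5×0.2936×16.1×3.8² = 34.13 kN/m, acting at H/3 = 1.267 m above the base.
FS_sliding = μW / P_a = 0.53×130.4 / 34.13 = 2.025.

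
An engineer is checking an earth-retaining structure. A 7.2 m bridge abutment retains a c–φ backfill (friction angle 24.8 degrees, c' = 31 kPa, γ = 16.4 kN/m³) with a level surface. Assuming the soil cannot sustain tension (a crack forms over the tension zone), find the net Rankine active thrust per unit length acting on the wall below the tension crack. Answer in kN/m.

K_a = 0.4090; √K_a = 0.6395.
Tension-crack depth z_c = 2c/(γ√K_a) = 2×31/(16.4×0.6395) = 5.911 m.
σ_a at base = K_a γ H − 2c√K_a = 0.4090×16.4×7.2 − 2×31×0.6395 = 8.643 kPa.
P_a = ½ × 8.643 × (H − z_c) = 0.5×8.643×1.289 = 5.569 kN/m.

5.57 kN/m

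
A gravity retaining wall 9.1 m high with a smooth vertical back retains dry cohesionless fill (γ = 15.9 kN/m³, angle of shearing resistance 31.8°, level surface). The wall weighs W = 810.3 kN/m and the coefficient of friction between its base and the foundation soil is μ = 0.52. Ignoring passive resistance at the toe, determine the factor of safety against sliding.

2.07

K_a = tan²(45° − 31.8°/2) = 0.3098.
P_a = ½K_aγH² = 0.5×0.3098×15.9×9.1² = 204.0 kN/m, acting at H/3 = 3.033 m above the base.
FS_sliding = μW / P_a = 0.52×810.3 / 204.0 = 2.066.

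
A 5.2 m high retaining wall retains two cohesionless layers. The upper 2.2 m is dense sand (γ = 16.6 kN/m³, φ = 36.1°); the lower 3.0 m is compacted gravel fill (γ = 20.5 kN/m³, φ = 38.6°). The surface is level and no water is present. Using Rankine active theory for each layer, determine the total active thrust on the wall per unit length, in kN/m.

57.1 kN/m

K_a1 = tan²(45°−36.1°/2) = 0.2585; K_a2 = tan²(45°−38.6°/2) = 0.2316.
Layer 1: σ at base = K_a1 γ₁ h₁ = 9.440 kPa; P₁ = ½×9.440×2.2 = 10.38.
Layer 2: σ_v at top = γ₁h₁ = 36.52; σ_h top = K_a2×36.52 = 8.459; σ_h base = K_a2×(36.52+20.5×3.0) = 22.70.
P₂ = ½(8.459+22.70)×3.0 = 46.74. Total P_a = 10.38+46.74 = 57.13 kN/m.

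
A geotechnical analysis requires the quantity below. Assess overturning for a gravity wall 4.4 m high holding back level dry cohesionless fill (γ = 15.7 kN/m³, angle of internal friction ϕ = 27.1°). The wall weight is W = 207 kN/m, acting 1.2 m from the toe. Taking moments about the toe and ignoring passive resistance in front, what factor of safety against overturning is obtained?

K_a = tan²(45° − 27.1°/2) = 0.3741.
P_a = ½K_aγH² = 0.5×0.3741×15.7×4.4² = 56.85 kN/m, acting at H/3 = 1.467 m above the base.
Overturning moment M_o = P_a × H/3 = 56.85 × 1.467 = 83.38.
Resisting moment M_r = W × 1.2 = 207 × 1.2 = 248.4.
FS_overturning = M_r/M_o = 248.4/83.38 = 2.979.

2.98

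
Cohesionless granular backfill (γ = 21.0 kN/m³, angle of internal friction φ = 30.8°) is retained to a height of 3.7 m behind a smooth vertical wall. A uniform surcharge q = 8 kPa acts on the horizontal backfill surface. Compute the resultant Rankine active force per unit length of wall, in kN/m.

55.9 kN/m

K_a = tan²(45° − φ/2) = 0.3227.
Soil triangle: ½ K_a γ H² = 0.5×0.3227×21.0×3.7² = 46.39 kN/m.
Surcharge rectangle: K_a q H = 0.3227×8×3.7 = 9.552 kN/m.
Total = 46.39 + 9.552 = 55.94 kN/m.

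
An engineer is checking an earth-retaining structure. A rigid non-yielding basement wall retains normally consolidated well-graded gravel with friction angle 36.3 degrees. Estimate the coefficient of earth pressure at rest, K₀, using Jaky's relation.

K₀ = 1 − sin φ' = 1 − sin 36.3° = 0.4080.

0.408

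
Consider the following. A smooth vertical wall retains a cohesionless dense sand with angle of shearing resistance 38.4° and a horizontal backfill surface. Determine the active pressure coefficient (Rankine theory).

0.234

K_a = tan²(45° − φ/2) = tan²(25.80°) = 0.2337.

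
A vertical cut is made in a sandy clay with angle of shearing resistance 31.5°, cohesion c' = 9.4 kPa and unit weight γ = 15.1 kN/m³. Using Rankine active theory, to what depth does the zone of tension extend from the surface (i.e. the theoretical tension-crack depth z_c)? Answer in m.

2.22 m

K_a = tan²(45° − 31.5°/2) = 0.3136; √K_a = 0.5600.
The active pressure is zero where K_a γ z = 2c√K_a, so z_c = 2c/(γ√K_a) = 2×9.4/(15.1×0.5600) = 2.223 m.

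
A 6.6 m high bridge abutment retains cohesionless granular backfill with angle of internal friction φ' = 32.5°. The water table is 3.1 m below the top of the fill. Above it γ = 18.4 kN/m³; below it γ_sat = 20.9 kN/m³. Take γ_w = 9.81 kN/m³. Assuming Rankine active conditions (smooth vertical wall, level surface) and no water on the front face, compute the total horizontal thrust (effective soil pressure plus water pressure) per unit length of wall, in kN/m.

K_a = tan²(45° − φ/2) = 0.3010.
γ' = 20.9 − 9.81 = 11.09 kN/m³. Depth below WT = 3.5 m.
σ'_h at WT = K_a γ d_w = 17.17 kPa; at base = 17.17 + K_a γ' × 3.5 = 28.85 kPa.
P₁ (0–3.1 m) = ½×17.17×3.1 = 26.61. P₂ (3.1–6.6 m) = ½(17.17+28.85)×3.5 = 80.53.
P_w = ½ γ_w h₂² = 0.5×9.81×3.5² = 60.09. Total = 26.61+80.53+60.09 = 167.2 kN/m.

167 kN/m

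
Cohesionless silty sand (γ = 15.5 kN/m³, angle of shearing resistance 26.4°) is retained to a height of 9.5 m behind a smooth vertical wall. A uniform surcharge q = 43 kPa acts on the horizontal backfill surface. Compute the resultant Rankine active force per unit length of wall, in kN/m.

K_a = tan²(45° − φ/2) = 0.3844.
Soil triangle: ½ K_a γ H² = 0.5×0.3844×15.5×9.5² = 268.9 kN/m.
Surcharge rectangle: K_a q H = 0.3844×43×9.5 = 157.0 kN/m.
Total = 268.9 + 157.0 = 425.9 kN/m.

426 kN/m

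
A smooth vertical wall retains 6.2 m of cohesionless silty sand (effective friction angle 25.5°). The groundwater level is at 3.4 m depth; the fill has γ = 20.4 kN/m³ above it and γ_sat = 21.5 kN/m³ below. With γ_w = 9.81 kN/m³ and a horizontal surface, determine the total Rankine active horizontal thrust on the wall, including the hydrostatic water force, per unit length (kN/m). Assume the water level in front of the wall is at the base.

181 kN/m

K_a = tan²(45° − φ/2) = 0.3981.
γ' = 21.5 − 9.81 = 11.69 kN/m³. Depth below WT = 2.8 m.
σ'_h at WT = K_a γ d_w = 27.61 kPa; at base = 27.61 + K_a γ' × 2.8 = 40.64 kPa.
P₁ (0–3.4 m) = ½×27.61×3.4 = 46.94. P₂ (3.4–6.2 m) = ½(27.61+40.64)×2.8 = 95.56.
P_w = ½ γ_w h₂² = 0.5×9.81×2.8² = 38.46. Total = 46.94+95.56+38.46 = 181.0 kN/m.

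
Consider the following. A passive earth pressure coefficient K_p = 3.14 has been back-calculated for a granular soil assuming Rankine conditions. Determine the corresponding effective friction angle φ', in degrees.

K_p = (1+sin φ)/(1−sin φ) ⇒ sin φ = (K_p − 1)/(K_p + 1) = 0.5169.
φ = arcsin(0.5169) = 31.13°.

31.1°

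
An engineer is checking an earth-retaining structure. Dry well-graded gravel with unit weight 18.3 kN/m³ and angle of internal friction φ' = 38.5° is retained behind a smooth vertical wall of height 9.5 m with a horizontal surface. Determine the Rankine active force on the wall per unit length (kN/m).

K_a = tan²(45° − φ/2) = 0.2327.
P_a = ½ K_a γ H² = 0.5 × 0.2327 × 18.3 × 9.5² = 192.1 kN/m.

192 kN/m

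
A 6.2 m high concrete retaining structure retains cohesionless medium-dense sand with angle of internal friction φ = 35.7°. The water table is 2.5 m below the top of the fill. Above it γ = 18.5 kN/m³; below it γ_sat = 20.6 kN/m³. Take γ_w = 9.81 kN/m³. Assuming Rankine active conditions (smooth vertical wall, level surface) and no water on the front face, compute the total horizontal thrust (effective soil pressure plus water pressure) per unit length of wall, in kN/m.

K_a = tan²(45° − φ/2) = 0.2630.
γ' = 20.6 − 9.81 = 10.79 kN/m³. Depth below WT = 3.7 m.
σ'_h at WT = K_a γ d_w = 12.16 kPa; at base = 12.16 + K_a γ' × 3.7 = 22.66 kPa.
P₁ (0–2.5 m) = ½×12.16×2.5 = 15.20. P₂ (2.5–6.2 m) = ½(12.16+22.66)×3.7 = 64.43.
P_w = ½ γ_w h₂² = 0.5×9.81×3.7² = 67.15. Total = 15.20+64.43+67.15 = 146.8 kN/m.

147 kN/m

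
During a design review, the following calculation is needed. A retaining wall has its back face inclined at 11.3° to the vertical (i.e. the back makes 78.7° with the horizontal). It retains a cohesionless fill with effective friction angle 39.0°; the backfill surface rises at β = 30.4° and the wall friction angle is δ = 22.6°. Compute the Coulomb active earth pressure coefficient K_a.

K_a = sin²(α+φ) / [sin²α · sin(α−δ) · (1 + √{sin(φ+δ)sin(φ−β) / (sin(α−δ)sin(α+β))})²].
With α = 78.7°, φ = 39.0°, δ = 22.6°, β = 30.4°: K_a = 0.4944.

0.494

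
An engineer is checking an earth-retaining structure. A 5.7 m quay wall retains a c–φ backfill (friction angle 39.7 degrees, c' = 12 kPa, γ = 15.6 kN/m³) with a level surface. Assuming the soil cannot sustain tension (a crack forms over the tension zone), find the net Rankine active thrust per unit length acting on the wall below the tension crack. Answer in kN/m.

K_a = 0.2204; √K_a = 0.4695.
Tension-crack depth z_c = 2c/(γ√K_a) = 2×12/(15.6×0.4695) = 3.277 m.
σ_a at base = K_a γ H − 2c√K_a = 0.2204×15.6×5.7 − 2×12×0.4695 = 8.333 kPa.
P_a = ½ × 8.333 × (H − z_c) = 0.5×8.333×2.423 = 10.10 kN/m.

10.1 kN/m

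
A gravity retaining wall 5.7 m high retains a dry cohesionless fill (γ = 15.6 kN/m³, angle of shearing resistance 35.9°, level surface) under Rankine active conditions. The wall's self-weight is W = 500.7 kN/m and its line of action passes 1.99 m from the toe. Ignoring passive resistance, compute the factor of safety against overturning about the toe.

7.94

K_a = tan²(45° − 35.9°/2) = 0.2607.
P_a = ½K_aγH² = 0.5×0.2607×15.6×5.7² = 66.08 kN/m, acting at H/3 = 1.900 m above the base.
Overturning moment M_o = P_a × H/3 = 66.08 × 1.900 = 125.5.
Resisting moment M_r = W × 1.99 = 500.7 × 1.99 = 996.4.
FS_overturning = M_r/M_o = 996.4/125.5 = 7.936.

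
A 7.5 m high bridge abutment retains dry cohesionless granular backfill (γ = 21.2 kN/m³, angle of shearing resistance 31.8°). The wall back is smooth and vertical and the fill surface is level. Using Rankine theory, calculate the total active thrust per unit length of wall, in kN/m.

K_a = tan²(45° − φ/2) = 0.3098.
P_a = ½ K_a γ H² = 0.5 × 0.3098 × 21.2 × 7.5² = 184.7 kN/m.

185 kN/m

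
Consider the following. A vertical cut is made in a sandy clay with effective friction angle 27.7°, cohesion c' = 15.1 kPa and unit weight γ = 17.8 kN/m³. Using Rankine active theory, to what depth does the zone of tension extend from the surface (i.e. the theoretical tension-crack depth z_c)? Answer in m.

K_a = tan²(45° − 27.7°/2) = 0.3653; √K_a = 0.6044.
The active pressure is zero where K_a γ z = 2c√K_a, so z_c = 2c/(γ√K_a) = 2×15.1/(17.8×0.6044) = 2.807 m.

2.81 m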